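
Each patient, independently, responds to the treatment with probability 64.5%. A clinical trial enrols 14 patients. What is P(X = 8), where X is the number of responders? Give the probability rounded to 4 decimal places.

X ~ Binomial(n=14, p=0.645).
P(X=8) = C(14,8) · p^8 · (1−p)^6
= 3003 · 0.029956 · 0.0020016 = 0.180054

0.1801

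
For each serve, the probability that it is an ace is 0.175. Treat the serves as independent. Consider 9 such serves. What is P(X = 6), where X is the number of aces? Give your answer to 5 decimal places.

0.00135

X ~ Binomial(n=9, p=0.175).
P(X=6) = C(9,6) · p^6 · (1−p)^3
= 84 · 2.8723e-05 · 0.56152 = 0.0013548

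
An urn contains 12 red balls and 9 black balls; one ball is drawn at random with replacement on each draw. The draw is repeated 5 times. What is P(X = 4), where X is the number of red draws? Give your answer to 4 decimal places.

0.2285

X ~ Binomial(n=5, p=0.571429).
P(X=4) = C(5,4) · p^4 · (1−p)^1
= 5 · 0.10662 · 0.42857 = 0.228476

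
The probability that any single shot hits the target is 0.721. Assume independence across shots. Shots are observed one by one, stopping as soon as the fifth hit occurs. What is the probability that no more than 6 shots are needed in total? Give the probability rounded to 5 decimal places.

0.46664

Finishing within 6 shots ⇔ at least 5 successes in the first 6. With X ~ Binomial(6, 0.721), P(Y ≤ 6) = 1 − P(X ≤ 4).
  k=0: C(6,0)·0.721^0·0.279^6 = 0.0004717
  k=1: C(6,1)·0.721^1·0.279^5 = 0.0073132
  k=2: C(6,2)·0.721^2·0.279^4 = 0.0472475
  k=3: C(6,3)·0.721^3·0.279^3 = 0.1627978
  k=4: C(6,4)·0.721^4·0.279^2 = 0.3155300
1 − 0.5333601 = 0.4666399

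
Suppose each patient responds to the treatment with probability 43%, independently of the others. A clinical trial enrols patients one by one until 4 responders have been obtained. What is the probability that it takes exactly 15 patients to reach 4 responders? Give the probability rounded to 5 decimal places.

0.02568

Y = trial on which the fourth success occurs; negative binomial, r=4, p=0.43.
P(Y=15) = C(14,3) · p^4 · (1−p)^11
= 364 · 0.034188 · 0.0020636 = 0.0256802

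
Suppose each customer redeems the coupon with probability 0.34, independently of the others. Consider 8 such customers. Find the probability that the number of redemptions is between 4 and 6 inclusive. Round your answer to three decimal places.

X ~ Binomial(8, 0.34); P(4 ≤ X ≤ 6) = Σ C(8,k) p^k (1−p)^(8−k) over k:
  k=4: C(8,4)·0.34^4·0.66^4 = 0.17750
  k=5: C(8,5)·0.34^5·0.66^3 = 0.07315
  k=6: C(8,6)·0.34^6·0.66^2 = 0.01884
Total = 0.26949

0.269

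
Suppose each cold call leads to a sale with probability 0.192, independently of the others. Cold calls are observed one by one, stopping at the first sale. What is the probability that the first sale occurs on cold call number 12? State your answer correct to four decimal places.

0.0184

Geometric (trials to first success), p = 0.192.
P(Y = 12) = (1−p)^11 · p = 0.095835 · 0.192 = 0.018400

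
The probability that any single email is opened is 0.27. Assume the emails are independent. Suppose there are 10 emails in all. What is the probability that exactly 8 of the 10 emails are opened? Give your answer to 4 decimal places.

X ~ Binomial(n=10, p=0.27).
P(X=8) = C(10,8) · p^8 · (1−p)^2
= 45 · 2.8243e-05 · 0.5329 = 0.000677

0.0007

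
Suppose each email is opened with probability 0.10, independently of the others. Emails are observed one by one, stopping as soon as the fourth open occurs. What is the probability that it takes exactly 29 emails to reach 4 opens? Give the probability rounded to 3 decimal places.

0.024

Y = trial on which the fourth success occurs; negative binomial, r=4, p=0.10.
P(Y=29) = C(28,3) · p^4 · (1−p)^25
= 3276 · 0.0001 · 0.07179 = 0.02352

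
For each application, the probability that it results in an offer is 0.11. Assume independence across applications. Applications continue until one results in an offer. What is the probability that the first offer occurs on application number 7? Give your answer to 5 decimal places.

0.05467

Geometric (trials to first success), p = 0.11.
P(Y = 7) = (1−p)^6 · p = 0.49698 · 0.11 = 0.0546679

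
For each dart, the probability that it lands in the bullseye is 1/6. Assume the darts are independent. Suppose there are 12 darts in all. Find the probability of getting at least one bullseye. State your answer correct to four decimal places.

0.8878

P(at least one) = 1 − P(none) = 1 − (1 − 0.166667)^12
= 1 − 0.112157 = 0.887843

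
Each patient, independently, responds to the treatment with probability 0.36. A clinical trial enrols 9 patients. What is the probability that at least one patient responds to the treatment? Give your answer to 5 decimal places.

P(at least one) = 1 − P(none) = 1 − (1 − 0.36)^9
= 1 − 0.0180144 = 0.9819856

0.98199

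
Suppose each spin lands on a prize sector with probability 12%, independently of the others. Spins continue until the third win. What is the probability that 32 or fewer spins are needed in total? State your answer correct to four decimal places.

0.7560

Finishing within 32 spins ⇔ at least 3 successes in the first 32. With X ~ Binomial(32, 0.12), P(Y ≤ 32) = 1 − P(X ≤ 2).
  k=0: C(32,0)·0.12^0·0.88^32 = 0.016728
  k=1: C(32,1)·0.12^1·0.88^31 = 0.072995
  k=2: C(32,2)·0.12^2·0.88^30 = 0.154285
1 − 0.244008 = 0.755992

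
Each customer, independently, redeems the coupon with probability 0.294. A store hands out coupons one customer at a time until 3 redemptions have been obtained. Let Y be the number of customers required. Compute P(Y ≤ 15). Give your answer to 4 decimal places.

0.8626

Finishing within 15 customers ⇔ at least 3 successes in the first 15. With X ~ Binomial(15, 0.294), P(Y ≤ 15) = 1 − P(X ≤ 2).
  k=0: C(15,0)·0.294^0·0.706^15 = 0.005396
  k=1: C(15,1)·0.294^1·0.706^14 = 0.033706
  k=2: C(15,2)·0.294^2·0.706^13 = 0.098253
1 − 0.137355 = 0.862645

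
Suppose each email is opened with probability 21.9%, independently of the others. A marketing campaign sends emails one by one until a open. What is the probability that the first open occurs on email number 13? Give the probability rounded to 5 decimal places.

0.01128

Geometric (trials to first success), p = 0.219.
P(Y = 13) = (1−p)^12 · p = 0.051501 · 0.219 = 0.0112786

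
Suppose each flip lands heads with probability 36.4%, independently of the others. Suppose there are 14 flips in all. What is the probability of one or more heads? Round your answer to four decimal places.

P(at least one) = 1 − P(none) = 1 − (1 − 0.364)^14
= 1 − 0.001772 = 0.998228

0.9982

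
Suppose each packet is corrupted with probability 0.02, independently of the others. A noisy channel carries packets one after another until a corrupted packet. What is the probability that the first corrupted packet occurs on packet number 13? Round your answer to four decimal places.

Geometric (trials to first success), p = 0.02.
P(Y = 13) = (1−p)^12 · p = 0.78472 · 0.02 = 0.015694

0.0157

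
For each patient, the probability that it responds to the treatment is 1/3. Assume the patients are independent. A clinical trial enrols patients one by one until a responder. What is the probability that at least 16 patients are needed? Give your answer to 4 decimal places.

Y = number of patients to the first success; geometric, p = 0.333333.
P(Y > 15) = P(first 15 all fail) = (1−p)^15 = 0.002284

0.0023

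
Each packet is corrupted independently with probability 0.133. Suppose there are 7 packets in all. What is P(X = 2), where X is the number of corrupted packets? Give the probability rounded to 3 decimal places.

0.182

X ~ Binomial(n=7, p=0.133).
P(X=2) = C(7,2) · p^2 · (1−p)^5
= 21 · 0.017689 · 0.48989 = 0.18198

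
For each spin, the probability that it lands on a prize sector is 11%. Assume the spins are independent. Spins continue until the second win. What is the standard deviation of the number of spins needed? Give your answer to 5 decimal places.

Y = total spins until the second success; negative binomial with r=2, p=0.11.
SD(Y) = √[r(1−p)/p²] = √(147.1074380) = 12.1287855

12.12879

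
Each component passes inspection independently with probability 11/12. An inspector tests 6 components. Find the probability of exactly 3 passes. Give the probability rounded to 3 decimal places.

X ~ Binomial(n=6, p=0.916667).
P(X=3) = C(6,3) · p^3 · (1−p)^3
= 20 · 0.77025 · 0.0005787 = 0.00891

0.009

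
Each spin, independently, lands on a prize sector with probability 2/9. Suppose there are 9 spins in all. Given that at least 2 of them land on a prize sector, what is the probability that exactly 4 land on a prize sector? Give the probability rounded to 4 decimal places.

0.1393

X ~ Binomial(9, 0.222222). Want P(X=4 | X≥2) = P(X=4) / P(X≥2).
P(X=4) = C(9,4)·0.222222^4·0.777778^5 = 0.087458
P(X≥2) = 1 − 0.104160 − 0.267839 = 0.628001
Ratio = 0.087458 / 0.628001 = 0.139264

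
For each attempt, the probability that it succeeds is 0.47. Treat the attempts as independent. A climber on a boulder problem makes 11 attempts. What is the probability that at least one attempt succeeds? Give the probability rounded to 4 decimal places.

0.9991

P(at least one) = 1 − P(none) = 1 − (1 − 0.47)^11
= 1 − 0.000927 = 0.999073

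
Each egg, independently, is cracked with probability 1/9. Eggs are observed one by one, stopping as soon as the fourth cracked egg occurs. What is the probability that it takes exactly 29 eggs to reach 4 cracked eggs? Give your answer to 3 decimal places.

0.026

Y = trial on which the fourth success occurs; negative binomial, r=4, p=0.111111.
P(Y=29) = C(28,3) · p^4 · (1−p)^25
= 3276 · 0.00015242 · 0.052624 = 0.02628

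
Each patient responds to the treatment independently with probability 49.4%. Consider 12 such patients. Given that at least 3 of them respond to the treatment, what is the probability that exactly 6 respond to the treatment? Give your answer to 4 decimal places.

X ~ Binomial(12, 0.494). Want P(X=6 | X≥3) = P(X=6) / P(X≥3).
P(X=6) = C(12,6)·0.494^6·0.506^6 = 0.225391
P(X≥3) = 1 − 0.000282 − 0.003300 − 0.017722 = 0.978696
Ratio = 0.225391 / 0.978696 = 0.230297

0.2303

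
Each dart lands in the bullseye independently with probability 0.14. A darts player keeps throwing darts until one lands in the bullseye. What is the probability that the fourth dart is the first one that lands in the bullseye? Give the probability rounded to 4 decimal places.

0.0890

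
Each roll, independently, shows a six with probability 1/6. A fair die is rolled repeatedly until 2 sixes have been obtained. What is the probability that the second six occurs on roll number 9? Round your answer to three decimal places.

Y = trial on which the second success occurs; negative binomial, r=2, p=0.166667.
P(Y=9) = C(8,1) · p^2 · (1−p)^7
= 8 · 0.027778 · 0.27908 = 0.06202

0.062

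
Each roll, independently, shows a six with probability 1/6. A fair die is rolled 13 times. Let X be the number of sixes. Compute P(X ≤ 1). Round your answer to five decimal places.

X ~ Binomial(13, 0.166667); P(X ≤ 1) = Σ C(13,k) p^k (1−p)^(13−k) over k:
  k=0: C(13,0)·0.166667^0·0.833333^13 = 0.0934639
  k=1: C(13,1)·0.166667^1·0.833333^12 = 0.2430061
Total = 0.3364700

0.33647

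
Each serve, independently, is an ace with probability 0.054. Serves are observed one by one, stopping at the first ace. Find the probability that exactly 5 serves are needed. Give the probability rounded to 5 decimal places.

Geometric (trials to first success), p = 0.054.
P(Y = 5) = (1−p)^4 · p = 0.80087 · 0.054 = 0.0432472

0.04325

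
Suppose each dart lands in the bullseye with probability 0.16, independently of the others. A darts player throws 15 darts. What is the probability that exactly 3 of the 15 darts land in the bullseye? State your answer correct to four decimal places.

X ~ Binomial(n=15, p=0.16).
P(X=3) = C(15,3) · p^3 · (1−p)^12
= 455 · 0.004096 · 0.12341 = 0.229997

0.2300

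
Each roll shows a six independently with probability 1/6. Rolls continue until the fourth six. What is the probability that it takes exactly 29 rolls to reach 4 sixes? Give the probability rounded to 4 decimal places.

Y = trial on which the fourth success occurs; negative binomial, r=4, p=0.166667.
P(Y=29) = C(28,3) · p^4 · (1−p)^25
= 3276 · 0.0007716 · 0.010483 = 0.026498

0.0265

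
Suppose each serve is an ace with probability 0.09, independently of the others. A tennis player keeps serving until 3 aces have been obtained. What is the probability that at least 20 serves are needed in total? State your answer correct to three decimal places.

0.759

Needing more than 19 serves ⇔ fewer than 3 successes in the first 19. With X ~ Binomial(19, 0.09), P(Y > 19) = P(X ≤ 2).
  k=0: C(19,0)·0.09^0·0.91^19 = 0.16664
  k=1: C(19,1)·0.09^1·0.91^18 = 0.31314
  k=2: C(19,2)·0.09^2·0.91^17 = 0.27873
P(X ≤ 2) = 0.75852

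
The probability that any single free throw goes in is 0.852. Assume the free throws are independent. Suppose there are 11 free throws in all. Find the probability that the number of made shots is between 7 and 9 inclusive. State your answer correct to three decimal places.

X ~ Binomial(11, 0.852); P(7 ≤ X ≤ 9) = Σ C(11,k) p^k (1−p)^(11−k) over k:
  k=7: C(11,7)·0.852^7·0.148^4 = 0.05160
  k=8: C(11,8)·0.852^8·0.148^3 = 0.14852
  k=9: C(11,9)·0.852^9·0.148^2 = 0.28500
Total = 0.48512

0.485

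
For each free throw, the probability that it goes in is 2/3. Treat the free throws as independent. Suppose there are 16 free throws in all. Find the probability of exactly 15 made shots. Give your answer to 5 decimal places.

X ~ Binomial(n=16, p=0.666667).
P(X=15) = C(16,15) · p^15 · (1−p)^1
= 16 · 0.0022837 · 0.33333 = 0.0121795

0.01218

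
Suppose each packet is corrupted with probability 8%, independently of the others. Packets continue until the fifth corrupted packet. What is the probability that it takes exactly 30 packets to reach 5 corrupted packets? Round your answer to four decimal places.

Y = trial on which the fifth success occurs; negative binomial, r=5, p=0.08.
P(Y=30) = C(29,4) · p^5 · (1−p)^25
= 23751 · 3.2768e-06 · 0.12436 = 0.009679

0.0097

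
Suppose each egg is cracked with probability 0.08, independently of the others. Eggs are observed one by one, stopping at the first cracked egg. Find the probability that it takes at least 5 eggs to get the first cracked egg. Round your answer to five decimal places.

0.71639

Y = number of eggs to the first success; geometric, p = 0.08.
P(Y > 4) = P(first 4 all fail) = (1−p)^4 = 0.7163930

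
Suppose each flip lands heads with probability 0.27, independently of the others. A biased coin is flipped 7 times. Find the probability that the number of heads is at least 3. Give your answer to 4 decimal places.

0.2861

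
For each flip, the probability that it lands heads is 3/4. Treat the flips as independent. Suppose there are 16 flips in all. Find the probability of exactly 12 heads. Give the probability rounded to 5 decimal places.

X ~ Binomial(n=16, p=0.75).
P(X=12) = C(16,12) · p^12 · (1−p)^4
= 1820 · 0.031676 · 0.0039062 = 0.2251991

0.22520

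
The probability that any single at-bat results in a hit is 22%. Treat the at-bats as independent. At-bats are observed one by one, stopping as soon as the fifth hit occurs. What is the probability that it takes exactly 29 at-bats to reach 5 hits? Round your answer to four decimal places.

0.0271

Y = trial on which the fifth success occurs; negative binomial, r=5, p=0.22.
P(Y=29) = C(28,4) · p^5 · (1−p)^24
= 20475 · 0.00051536 · 0.002572 = 0.027140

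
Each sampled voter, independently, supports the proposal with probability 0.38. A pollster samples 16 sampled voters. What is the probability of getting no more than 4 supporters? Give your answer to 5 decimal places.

0.21054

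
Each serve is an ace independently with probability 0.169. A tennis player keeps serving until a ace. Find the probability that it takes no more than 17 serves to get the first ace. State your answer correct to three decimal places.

0.957

Y = number of serves to the first success; geometric, p = 0.169.
P(Y ≤ 17) = 1 − (1−p)^17 = 1 − 0.04298 = 0.95702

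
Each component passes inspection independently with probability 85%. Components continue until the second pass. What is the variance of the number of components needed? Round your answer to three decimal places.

0.415

Y = total components until the second success; negative binomial with r=2, p=0.85.
Var(Y) = r(1−p)/p² = 2·0.15 / 0.85² = 0.41522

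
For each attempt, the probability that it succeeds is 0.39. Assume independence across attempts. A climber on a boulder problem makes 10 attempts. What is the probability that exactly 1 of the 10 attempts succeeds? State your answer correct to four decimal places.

0.0456

X ~ Binomial(n=10, p=0.39).
P(X=1) = C(10,1) · p^1 · (1−p)^9
= 10 · 0.39 · 0.011694 = 0.045607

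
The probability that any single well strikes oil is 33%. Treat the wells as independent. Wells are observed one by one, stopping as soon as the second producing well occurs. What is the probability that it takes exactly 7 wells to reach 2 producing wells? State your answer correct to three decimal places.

Y = trial on which the second success occurs; negative binomial, r=2, p=0.33.
P(Y=7) = C(6,1) · p^2 · (1−p)^5
= 6 · 0.1089 · 0.13501 = 0.08822

0.088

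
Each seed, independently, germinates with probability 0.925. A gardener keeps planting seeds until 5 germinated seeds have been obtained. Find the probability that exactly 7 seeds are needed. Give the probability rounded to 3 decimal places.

0.057

Y = trial on which the fifth success occurs; negative binomial, r=5, p=0.925.
P(Y=7) = C(6,4) · p^5 · (1−p)^2
= 15 · 0.67719 · 0.005625 = 0.05714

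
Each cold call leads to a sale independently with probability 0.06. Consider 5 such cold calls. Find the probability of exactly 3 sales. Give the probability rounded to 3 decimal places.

0.002

X ~ Binomial(n=5, p=0.06).
P(X=3) = C(5,3) · p^3 · (1−p)^2
= 10 · 0.000216 · 0.8836 = 0.00191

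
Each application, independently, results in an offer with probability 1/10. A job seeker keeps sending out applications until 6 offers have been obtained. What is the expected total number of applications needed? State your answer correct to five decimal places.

Y = total applications until the sixth success; negative binomial with r=6, p=0.10.
E[Y] = r / p = 6 / 0.10 = 60.0000000

60.00000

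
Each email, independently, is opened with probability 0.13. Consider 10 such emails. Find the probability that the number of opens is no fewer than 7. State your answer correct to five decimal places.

X ~ Binomial(10, 0.13); P(X ≥ 7) = Σ C(10,k) p^k (1−p)^(10−k) over k:
  k=7: C(10,7)·0.13^7·0.87^3 = 0.0000496
  k=8: C(10,8)·0.13^8·0.87^2 = 0.0000028
  k=9: C(10,9)·0.13^9·0.87^1 = 0.0000001
  k=10: C(10,10)·0.13^10·0.87^0 = 0.0000000
Total = 0.0000525

0.00005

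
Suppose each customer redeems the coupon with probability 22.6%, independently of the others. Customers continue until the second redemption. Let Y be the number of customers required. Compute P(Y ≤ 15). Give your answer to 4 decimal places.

Finishing within 15 customers ⇔ at least 2 successes in the first 15. With X ~ Binomial(15, 0.226), P(Y ≤ 15) = 1 − P(X ≤ 1).
  k=0: C(15,0)·0.226^0·0.774^15 = 0.021435
  k=1: C(15,1)·0.226^1·0.774^14 = 0.093880
1 − 0.115315 = 0.884685

0.8847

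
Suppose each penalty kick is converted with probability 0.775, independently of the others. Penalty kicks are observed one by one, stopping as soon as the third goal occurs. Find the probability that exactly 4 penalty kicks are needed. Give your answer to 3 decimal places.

0.314

Y = trial on which the third success occurs; negative binomial, r=3, p=0.775.
P(Y=4) = C(3,2) · p^3 · (1−p)^1
= 3 · 0.46548 · 0.225 = 0.31420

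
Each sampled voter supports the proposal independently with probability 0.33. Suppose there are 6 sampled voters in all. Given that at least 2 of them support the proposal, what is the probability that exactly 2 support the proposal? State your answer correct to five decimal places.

0.51255

X ~ Binomial(6, 0.33). Want P(X=2 | X≥2) = P(X=2) / P(X≥2).
P(X=2) = C(6,2)·0.33^2·0.67^4 = 0.3291686
P(X≥2) = 1 − 0.0904584 − 0.2673248 = 0.6422168
Ratio = 0.3291686 / 0.6422168 = 0.5125505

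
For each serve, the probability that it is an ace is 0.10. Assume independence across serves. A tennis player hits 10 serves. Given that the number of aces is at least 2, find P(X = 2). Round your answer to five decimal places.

X ~ Binomial(10, 0.10). Want P(X=2 | X≥2) = P(X=2) / P(X≥2).
P(X=2) = C(10,2)·0.10^2·0.90^8 = 0.1937102
P(X≥2) = 1 − 0.3486784 − 0.3874205 = 0.2639011
Ratio = 0.1937102 / 0.2639011 = 0.7340260

0.73403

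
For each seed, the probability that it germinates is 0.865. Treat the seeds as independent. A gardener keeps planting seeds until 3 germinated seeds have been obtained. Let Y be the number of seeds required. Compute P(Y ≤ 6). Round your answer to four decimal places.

0.9960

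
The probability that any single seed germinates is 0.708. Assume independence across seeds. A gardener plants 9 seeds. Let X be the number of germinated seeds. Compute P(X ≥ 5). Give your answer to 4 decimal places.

0.9107

X ~ Binomial(9, 0.708); P(X ≥ 5) = Σ C(9,k) p^k (1−p)^(9−k) over k:
  k=5: C(9,5)·0.708^5·0.292^4 = 0.162955
  k=6: C(9,6)·0.708^6·0.292^3 = 0.263407
  k=7: C(9,7)·0.708^7·0.292^2 = 0.273717
  k=8: C(9,8)·0.708^8·0.292^1 = 0.165917
  k=9: C(9,9)·0.708^9·0.292^0 = 0.044699
Total = 0.910695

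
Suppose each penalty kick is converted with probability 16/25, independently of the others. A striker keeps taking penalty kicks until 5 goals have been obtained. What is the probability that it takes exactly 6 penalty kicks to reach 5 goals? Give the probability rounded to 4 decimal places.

0.1933

Y = trial on which the fifth success occurs; negative binomial, r=5, p=0.64.
P(Y=6) = C(5,4) · p^5 · (1−p)^1
= 5 · 0.10737 · 0.36 = 0.193274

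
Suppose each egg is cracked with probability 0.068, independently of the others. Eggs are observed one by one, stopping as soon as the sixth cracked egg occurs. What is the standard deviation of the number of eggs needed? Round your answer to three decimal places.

34.776

Y = total eggs until the sixth success; negative binomial with r=6, p=0.068.
SD(Y) = √[r(1−p)/p²] = √(1209.34256) = 34.77560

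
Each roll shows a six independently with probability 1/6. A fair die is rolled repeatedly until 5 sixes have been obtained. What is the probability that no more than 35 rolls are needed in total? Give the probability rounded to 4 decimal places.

Finishing within 35 rolls ⇔ at least 5 successes in the first 35. With X ~ Binomial(35, 0.166667), P(Y ≤ 35) = 1 − P(X ≤ 4).
  k=0: C(35,0)·0.166667^0·0.833333^35 = 0.001693
  k=1: C(35,1)·0.166667^1·0.833333^34 = 0.011851
  k=2: C(35,2)·0.166667^2·0.833333^33 = 0.040293
  k=3: C(35,3)·0.166667^3·0.833333^32 = 0.088645
  k=4: C(35,4)·0.166667^4·0.833333^31 = 0.141833
1 − 0.284315 = 0.715685

0.7157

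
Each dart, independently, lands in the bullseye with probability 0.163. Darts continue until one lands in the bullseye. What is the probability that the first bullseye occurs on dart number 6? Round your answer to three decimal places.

Geometric (trials to first success), p = 0.163.
P(Y = 6) = (1−p)^5 · p = 0.4108 · 0.163 = 0.06696

0.067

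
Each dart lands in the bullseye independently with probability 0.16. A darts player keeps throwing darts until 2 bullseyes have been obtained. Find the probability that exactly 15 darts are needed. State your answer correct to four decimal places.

0.0372

Y = trial on which the second success occurs; negative binomial, r=2, p=0.16.
P(Y=15) = C(14,1) · p^2 · (1−p)^13
= 14 · 0.0256 · 0.10366 = 0.037153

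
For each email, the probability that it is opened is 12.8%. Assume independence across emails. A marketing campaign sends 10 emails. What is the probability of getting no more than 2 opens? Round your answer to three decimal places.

0.874

X ~ Binomial(10, 0.128); P(X ≤ 2) = Σ C(10,k) p^k (1−p)^(10−k) over k:
  k=0: C(10,0)·0.128^0·0.872^10 = 0.25419
  k=1: C(10,1)·0.128^1·0.872^9 = 0.37313
  k=2: C(10,2)·0.128^2·0.872^8 = 0.24647
Total = 0.87379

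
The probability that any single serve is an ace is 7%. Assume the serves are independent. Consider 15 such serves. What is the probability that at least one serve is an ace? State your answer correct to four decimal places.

0.6633

P(at least one) = 1 − P(none) = 1 − (1 − 0.07)^15
= 1 − 0.336701 = 0.663299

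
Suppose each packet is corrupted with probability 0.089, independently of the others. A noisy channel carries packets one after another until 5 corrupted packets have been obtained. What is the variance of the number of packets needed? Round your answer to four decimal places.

Y = total packets until the fifth success; negative binomial with r=5, p=0.089.
Var(Y) = r(1−p)/p² = 5·0.911 / 0.089² = 575.053655

575.0537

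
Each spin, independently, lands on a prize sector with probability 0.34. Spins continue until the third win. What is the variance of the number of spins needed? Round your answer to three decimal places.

Y = total spins until the third success; negative binomial with r=3, p=0.34.
Var(Y) = r(1−p)/p² = 3·0.66 / 0.34² = 17.12803

17.128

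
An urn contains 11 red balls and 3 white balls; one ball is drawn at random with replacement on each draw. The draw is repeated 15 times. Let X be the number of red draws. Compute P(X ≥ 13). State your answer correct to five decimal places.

0.34641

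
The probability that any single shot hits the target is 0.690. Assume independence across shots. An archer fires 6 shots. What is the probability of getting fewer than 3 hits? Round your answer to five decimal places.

0.07869

X ~ Binomial(6, 0.69); P(X ≤ 2) = Σ C(6,k) p^k (1−p)^(6−k) over k:
  k=0: C(6,0)·0.69^0·0.31^6 = 0.0008875
  k=1: C(6,1)·0.69^1·0.31^5 = 0.0118525
  k=2: C(6,2)·0.69^2·0.31^4 = 0.0659533
Total = 0.0786932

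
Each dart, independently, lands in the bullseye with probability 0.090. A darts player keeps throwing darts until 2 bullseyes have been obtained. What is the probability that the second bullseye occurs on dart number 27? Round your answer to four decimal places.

Y = trial on which the second success occurs; negative binomial, r=2, p=0.09.
P(Y=27) = C(26,1) · p^2 · (1−p)^25
= 26 · 0.0081 · 0.094631 = 0.019929

0.0199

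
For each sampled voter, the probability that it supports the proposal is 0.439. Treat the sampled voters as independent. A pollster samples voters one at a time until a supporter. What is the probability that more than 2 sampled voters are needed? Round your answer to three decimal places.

Y = number of sampled voters to the first success; geometric, p = 0.439.
P(Y > 2) = P(first 2 all fail) = (1−p)^2 = 0.31472

0.315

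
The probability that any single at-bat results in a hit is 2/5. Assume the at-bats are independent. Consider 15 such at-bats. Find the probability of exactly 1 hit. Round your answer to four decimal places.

X ~ Binomial(n=15, p=0.40).
P(X=1) = C(15,1) · p^1 · (1−p)^14
= 15 · 0.4 · 0.00078364 = 0.004702

0.0047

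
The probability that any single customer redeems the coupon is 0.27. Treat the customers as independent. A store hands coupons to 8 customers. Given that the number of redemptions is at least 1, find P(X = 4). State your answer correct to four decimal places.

0.1149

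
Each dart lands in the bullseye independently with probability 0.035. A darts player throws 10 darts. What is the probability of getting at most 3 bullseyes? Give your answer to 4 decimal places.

X ~ Binomial(10, 0.035); P(X ≤ 3) = Σ C(10,k) p^k (1−p)^(10−k) over k:
  k=0: C(10,0)·0.035^0·0.965^10 = 0.700282
  k=1: C(10,1)·0.035^1·0.965^9 = 0.253988
  k=2: C(10,2)·0.035^2·0.965^8 = 0.041454
  k=3: C(10,3)·0.035^3·0.965^7 = 0.004009
Total = 0.999734

0.9997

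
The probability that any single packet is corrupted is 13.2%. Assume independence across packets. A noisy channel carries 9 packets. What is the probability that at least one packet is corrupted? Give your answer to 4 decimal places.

0.7203

P(at least one) = 1 − P(none) = 1 − (1 − 0.132)^9
= 1 − 0.279690 = 0.720310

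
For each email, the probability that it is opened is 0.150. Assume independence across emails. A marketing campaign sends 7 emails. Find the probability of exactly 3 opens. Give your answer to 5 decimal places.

0.06166

X ~ Binomial(n=7, p=0.15).
P(X=3) = C(7,3) · p^3 · (1−p)^4
= 35 · 0.003375 · 0.52201 = 0.0616620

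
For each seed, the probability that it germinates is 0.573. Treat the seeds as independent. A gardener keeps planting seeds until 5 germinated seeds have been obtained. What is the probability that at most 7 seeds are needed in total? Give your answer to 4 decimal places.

0.3626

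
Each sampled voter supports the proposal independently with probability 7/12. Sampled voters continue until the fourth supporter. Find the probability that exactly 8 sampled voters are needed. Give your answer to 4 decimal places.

Y = trial on which the fourth success occurs; negative binomial, r=4, p=0.583333.
P(Y=8) = C(7,3) · p^4 · (1−p)^4
= 35 · 0.11579 · 0.030141 = 0.122149

0.1221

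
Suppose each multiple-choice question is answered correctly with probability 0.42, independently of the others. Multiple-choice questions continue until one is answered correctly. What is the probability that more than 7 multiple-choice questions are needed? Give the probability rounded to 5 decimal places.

0.02208

Y = number of multiple-choice questions to the first success; geometric, p = 0.42.
P(Y > 7) = P(first 7 all fail) = (1−p)^7 = 0.0220798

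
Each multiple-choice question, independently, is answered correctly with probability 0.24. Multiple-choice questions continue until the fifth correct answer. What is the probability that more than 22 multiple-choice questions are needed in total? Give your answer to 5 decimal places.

0.36340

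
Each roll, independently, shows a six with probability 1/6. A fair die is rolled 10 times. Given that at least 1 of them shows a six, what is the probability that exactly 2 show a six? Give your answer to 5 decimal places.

0.34670

X ~ Binomial(10, 0.166667). Want P(X=2 | X≥1) = P(X=2) / P(X≥1).
P(X=2) = C(10,2)·0.166667^2·0.833333^8 = 0.2907100
P(X≥1) = 1 − 0.1615056 = 0.8384944
Ratio = 0.2907100 / 0.8384944 = 0.3467048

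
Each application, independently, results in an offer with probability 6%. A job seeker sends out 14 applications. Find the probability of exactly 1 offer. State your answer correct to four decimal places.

0.3758

X ~ Binomial(n=14, p=0.06).
P(X=1) = C(14,1) · p^1 · (1−p)^13
= 14 · 0.06 · 0.44737 = 0.375787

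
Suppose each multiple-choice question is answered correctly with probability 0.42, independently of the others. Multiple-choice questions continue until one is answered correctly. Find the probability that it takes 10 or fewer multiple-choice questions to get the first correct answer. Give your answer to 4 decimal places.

Y = number of multiple-choice questions to the first success; geometric, p = 0.42.
P(Y ≤ 10) = 1 − (1−p)^10 = 1 − 0.004308 = 0.995692

0.9957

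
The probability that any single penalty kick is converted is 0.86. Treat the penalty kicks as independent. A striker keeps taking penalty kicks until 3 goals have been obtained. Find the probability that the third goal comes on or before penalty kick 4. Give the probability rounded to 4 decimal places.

Finishing within 4 penalty kicks ⇔ at least 3 successes in the first 4. With X ~ Binomial(4, 0.86), P(Y ≤ 4) = 1 − P(X ≤ 2).
  k=0: C(4,0)·0.86^0·0.14^4 = 0.000384
  k=1: C(4,1)·0.86^1·0.14^3 = 0.009439
  k=2: C(4,2)·0.86^2·0.14^2 = 0.086977
1 − 0.096800 = 0.903200

0.9032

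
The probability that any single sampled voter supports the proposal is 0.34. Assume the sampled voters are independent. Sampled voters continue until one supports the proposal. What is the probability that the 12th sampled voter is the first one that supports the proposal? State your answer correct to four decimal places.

0.0035

Geometric (trials to first success), p = 0.34.
P(Y = 12) = (1−p)^11 · p = 0.010351 · 0.34 = 0.003519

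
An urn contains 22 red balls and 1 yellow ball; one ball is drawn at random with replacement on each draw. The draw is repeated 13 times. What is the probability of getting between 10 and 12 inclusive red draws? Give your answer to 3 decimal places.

0.437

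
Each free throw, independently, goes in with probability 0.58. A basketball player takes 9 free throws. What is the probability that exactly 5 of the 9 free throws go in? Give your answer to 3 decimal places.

0.257

X ~ Binomial(n=9, p=0.58).
P(X=5) = C(9,5) · p^5 · (1−p)^4
= 126 · 0.065636 · 0.031117 = 0.25734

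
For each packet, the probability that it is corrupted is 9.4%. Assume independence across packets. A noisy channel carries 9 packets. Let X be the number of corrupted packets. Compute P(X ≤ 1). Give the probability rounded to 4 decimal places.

0.7954

X ~ Binomial(9, 0.094); P(X ≤ 1) = Σ C(9,k) p^k (1−p)^(9−k) over k:
  k=0: C(9,0)·0.094^0·0.906^9 = 0.411295
  k=1: C(9,1)·0.094^1·0.906^8 = 0.384057
Total = 0.795353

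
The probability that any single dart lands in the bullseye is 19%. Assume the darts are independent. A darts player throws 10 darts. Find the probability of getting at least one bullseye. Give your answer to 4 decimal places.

0.8784

P(at least one) = 1 − P(none) = 1 − (1 − 0.19)^10
= 1 − 0.121577 = 0.878423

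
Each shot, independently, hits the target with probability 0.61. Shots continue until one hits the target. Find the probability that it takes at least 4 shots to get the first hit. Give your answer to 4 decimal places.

0.0593

Y = number of shots to the first success; geometric, p = 0.61.
P(Y > 3) = P(first 3 all fail) = (1−p)^3 = 0.059319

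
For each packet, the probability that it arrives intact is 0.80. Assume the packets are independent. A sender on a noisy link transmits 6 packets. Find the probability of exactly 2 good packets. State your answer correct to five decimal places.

0.01536

X ~ Binomial(n=6, p=0.80).
P(X=2) = C(6,2) · p^2 · (1−p)^4
= 15 · 0.64 · 0.0016 = 0.0153600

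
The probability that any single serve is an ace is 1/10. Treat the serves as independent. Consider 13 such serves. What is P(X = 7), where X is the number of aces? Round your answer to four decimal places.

0.0001

X ~ Binomial(n=13, p=0.10).
P(X=7) = C(13,7) · p^7 · (1−p)^6
= 1716 · 1e-07 · 0.53144 = 0.000091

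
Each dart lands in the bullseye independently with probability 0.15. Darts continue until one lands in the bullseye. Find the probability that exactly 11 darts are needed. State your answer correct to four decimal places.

0.0295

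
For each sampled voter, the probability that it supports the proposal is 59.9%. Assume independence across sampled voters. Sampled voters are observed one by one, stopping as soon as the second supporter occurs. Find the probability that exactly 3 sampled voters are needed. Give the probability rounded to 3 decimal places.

0.288

Y = trial on which the second success occurs; negative binomial, r=2, p=0.599.
P(Y=3) = C(2,1) · p^2 · (1−p)^1
= 2 · 0.3588 · 0.401 = 0.28776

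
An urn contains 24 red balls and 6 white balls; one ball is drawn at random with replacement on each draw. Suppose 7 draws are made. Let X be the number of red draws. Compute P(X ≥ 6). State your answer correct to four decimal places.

X ~ Binomial(7, 0.80); P(X ≥ 6) = Σ C(7,k) p^k (1−p)^(7−k) over k:
  k=6: C(7,6)·0.80^6·0.20^1 = 0.367002
  k=7: C(7,7)·0.80^7·0.20^0 = 0.209715
Total = 0.576717

0.5767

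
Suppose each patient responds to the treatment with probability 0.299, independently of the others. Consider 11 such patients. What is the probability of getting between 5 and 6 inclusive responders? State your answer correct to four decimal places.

0.1869

X ~ Binomial(11, 0.299); P(5 ≤ X ≤ 6) = Σ C(11,k) p^k (1−p)^(11−k) over k:
  k=5: C(11,5)·0.299^5·0.701^6 = 0.131010
  k=6: C(11,6)·0.299^6·0.701^5 = 0.055880
Total = 0.186891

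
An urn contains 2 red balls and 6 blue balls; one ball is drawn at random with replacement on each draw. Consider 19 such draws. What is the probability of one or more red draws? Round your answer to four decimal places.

0.9958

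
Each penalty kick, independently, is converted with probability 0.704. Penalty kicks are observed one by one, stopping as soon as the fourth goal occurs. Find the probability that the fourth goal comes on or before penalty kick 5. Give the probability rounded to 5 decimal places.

0.53647

Finishing within 5 penalty kicks ⇔ at least 4 successes in the first 5. With X ~ Binomial(5, 0.704), P(Y ≤ 5) = 1 − P(X ≤ 3).
  k=0: C(5,0)·0.704^0·0.296^5 = 0.0022723
  k=1: C(5,1)·0.704^1·0.296^4 = 0.0270215
  k=2: C(5,2)·0.704^2·0.296^3 = 0.1285347
  k=3: C(5,3)·0.704^3·0.296^2 = 0.3057042
1 − 0.4635327 = 0.5364673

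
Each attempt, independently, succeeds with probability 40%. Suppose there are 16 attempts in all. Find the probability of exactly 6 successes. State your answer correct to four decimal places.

X ~ Binomial(n=16, p=0.40).
P(X=6) = C(16,6) · p^6 · (1−p)^10
= 8008 · 0.004096 · 0.0060466 = 0.198334

0.1983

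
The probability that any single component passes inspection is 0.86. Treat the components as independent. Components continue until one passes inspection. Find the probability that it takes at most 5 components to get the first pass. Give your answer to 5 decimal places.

Y = number of components to the first success; geometric, p = 0.86.
P(Y ≤ 5) = 1 − (1−p)^5 = 1 − 0.0000538 = 0.9999462

0.99995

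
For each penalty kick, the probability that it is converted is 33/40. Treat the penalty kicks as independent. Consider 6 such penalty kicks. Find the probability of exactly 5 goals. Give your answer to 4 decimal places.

0.4013

X ~ Binomial(n=6, p=0.825).
P(X=5) = C(6,5) · p^5 · (1−p)^1
= 6 · 0.38218 · 0.175 = 0.401291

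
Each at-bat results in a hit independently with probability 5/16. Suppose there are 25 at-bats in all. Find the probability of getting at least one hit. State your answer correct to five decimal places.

0.99991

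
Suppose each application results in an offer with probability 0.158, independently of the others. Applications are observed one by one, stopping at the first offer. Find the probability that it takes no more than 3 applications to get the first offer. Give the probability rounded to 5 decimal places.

0.40305

Y = number of applications to the first success; geometric, p = 0.158.
P(Y ≤ 3) = 1 − (1−p)^3 = 1 − 0.5969477 = 0.4030523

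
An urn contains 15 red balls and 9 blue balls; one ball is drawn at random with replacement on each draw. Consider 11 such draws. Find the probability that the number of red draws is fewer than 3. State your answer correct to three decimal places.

X ~ Binomial(11, 0.625); P(X ≤ 2) = Σ C(11,k) p^k (1−p)^(11−k) over k:
  k=0: C(11,0)·0.625^0·0.375^11 = 0.00002
  k=1: C(11,1)·0.625^1·0.375^10 = 0.00038
  k=2: C(11,2)·0.625^2·0.375^9 = 0.00315
Total = 0.00355

0.004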